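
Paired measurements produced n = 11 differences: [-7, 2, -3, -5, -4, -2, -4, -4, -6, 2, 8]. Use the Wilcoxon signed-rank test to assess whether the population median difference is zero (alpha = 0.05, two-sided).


Step 1: Drop any zero differences (none here) and take |d_i|.
|d| = [7, 2, 3, 5, 4, 2, 4, 4, 6, 2, 8]
Step 2: Midrank |d_i| (ties get averaged ranks).
ranks: |7|->10, |2|->2, |3|->4, |5|->8, |4|->6, |2|->2, |4|->6, |4|->6, |6|->9, |2|->2, |8|->11
Step 3: Attach original signs; sum ranks with positive sign and with negative sign.
W+ = 2 + 2 + 11 = 15
W- = 10 + 4 + 8 + 6 + 2 + 6 + 6 + 9 = 51
(Check: W+ + W- = 66 should equal n(n+1)/2 = 66.)
Step 4: Test statistic W = min(W+, W-) = 15.
Step 5: Ties in |d|, so use the tie-corrected normal approximation.
        E[W] = n(n+1)/4 = 11*12/4 = 33.
        Tie groups: |d|=2 (t=3), |d|=4 (t=3); sum(t^3 - t) = 48.
        Var[W] = n(n+1)(2n+1)/24 - sum(t^3-t)/48 = 3036/24 - 48/48 = 125.5.
        z = (W - E[W]) / sqrt(Var[W]) = (15 - 33) / 11.2027 = -1.6068.
        Two-sided p = 2*Phi(z) = 0.108107.
Step 6: alpha = 0.05. fail to reject H0.

W+ = 15, W- = 51, W = min = 15, p = 0.108107, fail to reject H0.


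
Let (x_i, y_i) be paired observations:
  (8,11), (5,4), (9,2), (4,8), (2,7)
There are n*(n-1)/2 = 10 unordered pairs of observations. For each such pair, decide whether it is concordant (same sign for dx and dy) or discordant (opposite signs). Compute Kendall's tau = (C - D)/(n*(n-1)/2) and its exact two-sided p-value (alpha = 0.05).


Step 1: Enumerate the 10 unordered pairs (i,j) with i<j and classify each by sign(x_j-x_i) * sign(y_j-y_i).
  (1,2):dx=-3,dy=-7->C; (1,3):dx=+1,dy=-9->D; (1,4):dx=-4,dy=-3->C; (1,5):dx=-6,dy=-4->C
  (2,3):dx=+4,dy=-2->D; (2,4):dx=-1,dy=+4->D; (2,5):dx=-3,dy=+3->D; (3,4):dx=-5,dy=+6->D
  (3,5):dx=-7,dy=+5->D; (4,5):dx=-2,dy=-1->C
Step 2: C = 4, D = 6, total pairs = 10.
Step 3: tau = (C - D)/(n(n-1)/2) = (4 - 6)/10 = -0.200000.
Step 4: Exact two-sided p-value (enumerate n! = 120 permutations of y under H0): p = 0.816667.
Step 5: alpha = 0.05. fail to reject H0.

tau_b = -0.2000 (C=4, D=6), p = 0.816667, fail to reject H0.


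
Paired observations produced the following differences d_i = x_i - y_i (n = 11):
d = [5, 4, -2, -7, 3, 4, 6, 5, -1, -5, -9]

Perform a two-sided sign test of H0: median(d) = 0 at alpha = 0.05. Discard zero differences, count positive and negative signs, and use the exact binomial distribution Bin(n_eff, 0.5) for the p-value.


Step 1: Discard zero differences. Original n = 11; n_eff = number of nonzero differences = 11.
Nonzero differences (with sign): +5, +4, -2, -7, +3, +4, +6, +5, -1, -5, -9
Step 2: Count signs: positive = 6, negative = 5.
Step 3: Under H0: P(positive) = 0.5, so the number of positives S ~ Bin(11, 0.5).
Step 4: Two-sided exact p-value = sum of Bin(11,0.5) probabilities at or below the observed probability = 1.000000.
Step 5: alpha = 0.05. fail to reject H0.

n_eff = 11, pos = 6, neg = 5, p = 1.000000, fail to reject H0.


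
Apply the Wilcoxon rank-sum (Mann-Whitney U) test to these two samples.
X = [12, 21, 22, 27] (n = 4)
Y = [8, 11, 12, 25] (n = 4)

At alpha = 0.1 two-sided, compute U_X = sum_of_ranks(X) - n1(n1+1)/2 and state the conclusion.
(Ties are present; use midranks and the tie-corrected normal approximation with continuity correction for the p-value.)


Step 1: Combine and sort all 8 observations; assign midranks.
sorted (value, group): (8,Y), (11,Y), (12,X), (12,Y), (21,X), (22,X), (25,Y), (27,X)
ranks: 8->1, 11->2, 12->3.5, 12->3.5, 21->5, 22->6, 25->7, 27->8
Step 2: Rank sum for X: R1 = 3.5 + 5 + 6 + 8 = 22.5.
Step 3: U_X = R1 - n1(n1+1)/2 = 22.5 - 4*5/2 = 22.5 - 10 = 12.5.
       U_Y = n1*n2 - U_X = 16 - 12.5 = 3.5.
Step 4: Ties are present, so use the tie-corrected normal approximation (with continuity correction) for the p-value.
Step 5: p-value = 0.245383; compare to alpha = 0.1. fail to reject H0.

U_X = 12.5, p = 0.245383, fail to reject H0 at alpha = 0.1.


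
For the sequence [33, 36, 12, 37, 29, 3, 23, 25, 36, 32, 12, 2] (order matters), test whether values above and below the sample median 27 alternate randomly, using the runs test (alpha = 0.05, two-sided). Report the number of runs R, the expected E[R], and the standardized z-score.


Step 1: Compute median = 27; label A = above, B = below.
Labels in order: AABAABBBAABB  (n_A = 6, n_B = 6)
Step 2: Count runs R = 6.
Step 3: Under H0 (random ordering), E[R] = 2*n_A*n_B/(n_A+n_B) + 1 = 2*6*6/12 + 1 = 7.0000.
        Var[R] = 2*n_A*n_B*(2*n_A*n_B - n_A - n_B) / ((n_A+n_B)^2 * (n_A+n_B-1)) = 4320/1584 = 2.7273.
        SD[R] = 1.6514.
Step 4: Continuity-corrected z = (R + 0.5 - E[R]) / SD[R] = (6 + 0.5 - 7.0000) / 1.6514 = -0.3028.
Step 5: Two-sided p-value via normal approximation = 2*(1 - Phi(|z|)) = 0.762069.
Step 6: alpha = 0.05. fail to reject H0.

R = 6, z = -0.3028, p = 0.762069, fail to reject H0.


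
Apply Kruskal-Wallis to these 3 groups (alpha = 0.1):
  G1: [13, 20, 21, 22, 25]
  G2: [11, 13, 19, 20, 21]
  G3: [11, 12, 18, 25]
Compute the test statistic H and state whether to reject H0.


Step 1: Combine all N = 14 observations and assign midranks.
sorted (value, group, rank): (11,G2,1.5), (11,G3,1.5), (12,G3,3), (13,G1,4.5), (13,G2,4.5), (18,G3,6), (19,G2,7), (20,G1,8.5), (20,G2,8.5), (21,G1,10.5), (21,G2,10.5), (22,G1,12), (25,G1,13.5), (25,G3,13.5)
Step 2: Sum ranks within each group.
R_1 = 49 (n_1 = 5)
R_2 = 32 (n_2 = 5)
R_3 = 24 (n_3 = 4)
Step 3: H = 12/(N(N+1)) * sum(R_i^2/n_i) - 3(N+1)
     = 12/(14*15) * (49^2/5 + 32^2/5 + 24^2/4) - 3*15
     = 0.057143 * 829 - 45
     = 2.371429.
Step 4: Ties present; correction factor C = 1 - 30/(14^3 - 14) = 0.989011. Corrected H = 2.371429 / 0.989011 = 2.397778.
Step 5: Under H0, H ~ chi^2(2); p-value = 0.301529.
Step 6: alpha = 0.1. fail to reject H0.

H = 2.3978, df = 2, p = 0.301529, fail to reject H0.


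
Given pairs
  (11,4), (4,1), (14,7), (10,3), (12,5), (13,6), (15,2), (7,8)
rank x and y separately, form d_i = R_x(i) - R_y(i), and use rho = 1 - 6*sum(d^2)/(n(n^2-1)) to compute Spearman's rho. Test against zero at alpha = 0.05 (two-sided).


Step 1: Rank x and y separately (midranks; no ties here).
rank(x): 11->4, 4->1, 14->7, 10->3, 12->5, 13->6, 15->8, 7->2
rank(y): 4->4, 1->1, 7->7, 3->3, 5->5, 6->6, 2->2, 8->8
Step 2: d_i = R_x(i) - R_y(i); compute d_i^2.
  (4-4)^2=0, (1-1)^2=0, (7-7)^2=0, (3-3)^2=0, (5-5)^2=0, (6-6)^2=0, (8-2)^2=36, (2-8)^2=36
sum(d^2) = 72.
Step 3: rho = 1 - 6*72 / (8*(8^2 - 1)) = 1 - 432/504 = 0.142857.
Step 4: Under H0, t = rho * sqrt((n-2)/(1-rho^2)) = 0.3536 ~ t(6).
Step 5: Two-sided p-value from the t-distribution with 6 df = 0.735765.
Step 6: alpha = 0.05. fail to reject H0.

rho = 0.1429, p = 0.735765, fail to reject H0 at alpha = 0.05.


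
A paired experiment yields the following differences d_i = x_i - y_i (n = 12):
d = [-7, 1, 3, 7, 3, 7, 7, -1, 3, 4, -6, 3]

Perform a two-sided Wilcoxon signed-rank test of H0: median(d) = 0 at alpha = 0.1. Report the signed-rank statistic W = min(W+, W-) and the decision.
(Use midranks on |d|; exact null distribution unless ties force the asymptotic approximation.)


Step 1: Drop any zero differences (none here) and take |d_i|.
|d| = [7, 1, 3, 7, 3, 7, 7, 1, 3, 4, 6, 3]
Step 2: Midrank |d_i| (ties get averaged ranks).
ranks: |7|->10.5, |1|->1.5, |3|->4.5, |7|->10.5, |3|->4.5, |7|->10.5, |7|->10.5, |1|->1.5, |3|->4.5, |4|->7, |6|->8, |3|->4.5
Step 3: Attach original signs; sum ranks with positive sign and with negative sign.
W+ = 1.5 + 4.5 + 10.5 + 4.5 + 10.5 + 10.5 + 4.5 + 7 + 4.5 = 58
W- = 10.5 + 1.5 + 8 = 20
(Check: W+ + W- = 78 should equal n(n+1)/2 = 78.)
Step 4: Test statistic W = min(W+, W-) = 20.
Step 5: Ties in |d|, so use the tie-corrected normal approximation.
        E[W] = n(n+1)/4 = 12*13/4 = 39.
        Tie groups: |d|=1 (t=2), |d|=3 (t=4), |d|=7 (t=4); sum(t^3 - t) = 126.
        Var[W] = n(n+1)(2n+1)/24 - sum(t^3-t)/48 = 3900/24 - 126/48 = 159.875.
        z = (W - E[W]) / sqrt(Var[W]) = (20 - 39) / 12.6442 = -1.5027.
        Two-sided p = 2*Phi(z) = 0.132924.
Step 6: alpha = 0.1. fail to reject H0.

W+ = 58, W- = 20, W = min = 20, p = 0.132924, fail to reject H0.


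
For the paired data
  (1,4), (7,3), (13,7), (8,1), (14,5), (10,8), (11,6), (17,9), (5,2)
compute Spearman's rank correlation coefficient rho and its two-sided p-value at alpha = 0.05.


Step 1: Rank x and y separately (midranks; no ties here).
rank(x): 1->1, 7->3, 13->7, 8->4, 14->8, 10->5, 11->6, 17->9, 5->2
rank(y): 4->4, 3->3, 7->7, 1->1, 5->5, 8->8, 6->6, 9->9, 2->2
Step 2: d_i = R_x(i) - R_y(i); compute d_i^2.
  (1-4)^2=9, (3-3)^2=0, (7-7)^2=0, (4-1)^2=9, (8-5)^2=9, (5-8)^2=9, (6-6)^2=0, (9-9)^2=0, (2-2)^2=0
sum(d^2) = 36.
Step 3: rho = 1 - 6*36 / (9*(9^2 - 1)) = 1 - 216/720 = 0.700000.
Step 4: Under H0, t = rho * sqrt((n-2)/(1-rho^2)) = 2.5934 ~ t(7).
Step 5: Two-sided p-value from the t-distribution with 7 df = 0.035770.
Step 6: alpha = 0.05. reject H0.

rho = 0.7000, p = 0.035770, reject H0 at alpha = 0.05.


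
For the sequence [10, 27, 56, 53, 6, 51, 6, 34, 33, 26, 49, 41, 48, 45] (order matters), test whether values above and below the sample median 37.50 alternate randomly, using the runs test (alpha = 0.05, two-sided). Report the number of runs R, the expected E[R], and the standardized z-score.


Step 1: Compute median = 37.50; label A = above, B = below.
Labels in order: BBAABABBBBAAAA  (n_A = 7, n_B = 7)
Step 2: Count runs R = 6.
Step 3: Under H0 (random ordering), E[R] = 2*n_A*n_B/(n_A+n_B) + 1 = 2*7*7/14 + 1 = 8.0000.
        Var[R] = 2*n_A*n_B*(2*n_A*n_B - n_A - n_B) / ((n_A+n_B)^2 * (n_A+n_B-1)) = 8232/2548 = 3.2308.
        SD[R] = 1.7974.
Step 4: Continuity-corrected z = (R + 0.5 - E[R]) / SD[R] = (6 + 0.5 - 8.0000) / 1.7974 = -0.8345.
Step 5: Two-sided p-value via normal approximation = 2*(1 - Phi(|z|)) = 0.403986.
Step 6: alpha = 0.05. fail to reject H0.

R = 6, z = -0.8345, p = 0.403986, fail to reject H0.


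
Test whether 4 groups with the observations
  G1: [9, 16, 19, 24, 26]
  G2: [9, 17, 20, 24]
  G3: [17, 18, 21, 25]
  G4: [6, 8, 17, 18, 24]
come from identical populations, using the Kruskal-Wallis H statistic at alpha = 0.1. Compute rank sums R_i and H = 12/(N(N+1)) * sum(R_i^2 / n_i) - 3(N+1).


Step 1: Combine all N = 18 observations and assign midranks.
sorted (value, group, rank): (6,G4,1), (8,G4,2), (9,G1,3.5), (9,G2,3.5), (16,G1,5), (17,G2,7), (17,G3,7), (17,G4,7), (18,G3,9.5), (18,G4,9.5), (19,G1,11), (20,G2,12), (21,G3,13), (24,G1,15), (24,G2,15), (24,G4,15), (25,G3,17), (26,G1,18)
Step 2: Sum ranks within each group.
R_1 = 52.5 (n_1 = 5)
R_2 = 37.5 (n_2 = 4)
R_3 = 46.5 (n_3 = 4)
R_4 = 34.5 (n_4 = 5)
Step 3: H = 12/(N(N+1)) * sum(R_i^2/n_i) - 3(N+1)
     = 12/(18*19) * (52.5^2/5 + 37.5^2/4 + 46.5^2/4 + 34.5^2/5) - 3*19
     = 0.035088 * 1681.42 - 57
     = 1.997368.
Step 4: Ties present; correction factor C = 1 - 60/(18^3 - 18) = 0.989680. Corrected H = 1.997368 / 0.989680 = 2.018196.
Step 5: Under H0, H ~ chi^2(3); p-value = 0.568639.
Step 6: alpha = 0.1. fail to reject H0.

H = 2.0182, df = 3, p = 0.568639, fail to reject H0.


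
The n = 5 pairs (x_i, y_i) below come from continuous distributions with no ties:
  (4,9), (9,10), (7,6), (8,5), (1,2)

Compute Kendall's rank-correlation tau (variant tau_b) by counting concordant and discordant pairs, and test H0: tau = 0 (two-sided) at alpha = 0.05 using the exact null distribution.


Step 1: Enumerate the 10 unordered pairs (i,j) with i<j and classify each by sign(x_j-x_i) * sign(y_j-y_i).
  (1,2):dx=+5,dy=+1->C; (1,3):dx=+3,dy=-3->D; (1,4):dx=+4,dy=-4->D; (1,5):dx=-3,dy=-7->C
  (2,3):dx=-2,dy=-4->C; (2,4):dx=-1,dy=-5->C; (2,5):dx=-8,dy=-8->C; (3,4):dx=+1,dy=-1->D
  (3,5):dx=-6,dy=-4->C; (4,5):dx=-7,dy=-3->C
Step 2: C = 7, D = 3, total pairs = 10.
Step 3: tau = (C - D)/(n(n-1)/2) = (7 - 3)/10 = 0.400000.
Step 4: Exact two-sided p-value (enumerate n! = 120 permutations of y under H0): p = 0.483333.
Step 5: alpha = 0.05. fail to reject H0.

tau_b = 0.4000 (C=7, D=3), p = 0.483333, fail to reject H0.


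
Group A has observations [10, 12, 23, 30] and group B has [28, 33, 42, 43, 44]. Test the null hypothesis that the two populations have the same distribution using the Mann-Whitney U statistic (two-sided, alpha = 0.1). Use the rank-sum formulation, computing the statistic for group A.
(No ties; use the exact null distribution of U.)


Step 1: Combine and sort all 9 observations; assign midranks.
sorted (value, group): (10,X), (12,X), (23,X), (28,Y), (30,X), (33,Y), (42,Y), (43,Y), (44,Y)
ranks: 10->1, 12->2, 23->3, 28->4, 30->5, 33->6, 42->7, 43->8, 44->9
Step 2: Rank sum for X: R1 = 1 + 2 + 3 + 5 = 11.
Step 3: U_X = R1 - n1(n1+1)/2 = 11 - 4*5/2 = 11 - 10 = 1.
       U_Y = n1*n2 - U_X = 20 - 1 = 19.
Step 4: No ties, so the exact null distribution of U (based on enumerating the C(9,4) = 126 equally likely rank assignments) gives the two-sided p-value.
Step 5: p-value = 0.031746; compare to alpha = 0.1. reject H0.

U_X = 1, p = 0.031746, reject H0 at alpha = 0.1.


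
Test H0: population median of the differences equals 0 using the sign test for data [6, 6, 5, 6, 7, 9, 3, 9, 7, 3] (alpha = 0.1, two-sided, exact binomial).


Step 1: Discard zero differences. Original n = 10; n_eff = number of nonzero differences = 10.
Nonzero differences (with sign): +6, +6, +5, +6, +7, +9, +3, +9, +7, +3
Step 2: Count signs: positive = 10, negative = 0.
Step 3: Under H0: P(positive) = 0.5, so the number of positives S ~ Bin(10, 0.5).
Step 4: Two-sided exact p-value = sum of Bin(10,0.5) probabilities at or below the observed probability = 0.001953.
Step 5: alpha = 0.1. reject H0.

n_eff = 10, pos = 10, neg = 0, p = 0.001953, reject H0.


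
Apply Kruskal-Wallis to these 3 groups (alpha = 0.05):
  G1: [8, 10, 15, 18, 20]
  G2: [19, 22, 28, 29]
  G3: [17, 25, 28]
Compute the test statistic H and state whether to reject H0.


Step 1: Combine all N = 12 observations and assign midranks.
sorted (value, group, rank): (8,G1,1), (10,G1,2), (15,G1,3), (17,G3,4), (18,G1,5), (19,G2,6), (20,G1,7), (22,G2,8), (25,G3,9), (28,G2,10.5), (28,G3,10.5), (29,G2,12)
Step 2: Sum ranks within each group.
R_1 = 18 (n_1 = 5)
R_2 = 36.5 (n_2 = 4)
R_3 = 23.5 (n_3 = 3)
Step 3: H = 12/(N(N+1)) * sum(R_i^2/n_i) - 3(N+1)
     = 12/(12*13) * (18^2/5 + 36.5^2/4 + 23.5^2/3) - 3*13
     = 0.076923 * 581.946 - 39
     = 5.765064.
Step 4: Ties present; correction factor C = 1 - 6/(12^3 - 12) = 0.996503. Corrected H = 5.765064 / 0.996503 = 5.785292.
Step 5: Under H0, H ~ chi^2(2); p-value = 0.055429.
Step 6: alpha = 0.05. fail to reject H0.

H = 5.7853, df = 2, p = 0.055429, fail to reject H0.


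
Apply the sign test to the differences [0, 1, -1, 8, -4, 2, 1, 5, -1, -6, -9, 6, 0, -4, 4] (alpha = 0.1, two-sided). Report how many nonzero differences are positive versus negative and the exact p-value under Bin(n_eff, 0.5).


Step 1: Discard zero differences. Original n = 15; n_eff = number of nonzero differences = 13.
Nonzero differences (with sign): +1, -1, +8, -4, +2, +1, +5, -1, -6, -9, +6, -4, +4
Step 2: Count signs: positive = 7, negative = 6.
Step 3: Under H0: P(positive) = 0.5, so the number of positives S ~ Bin(13, 0.5).
Step 4: Two-sided exact p-value = sum of Bin(13,0.5) probabilities at or below the observed probability = 1.000000.
Step 5: alpha = 0.1. fail to reject H0.

n_eff = 13, pos = 7, neg = 6, p = 1.000000, fail to reject H0.


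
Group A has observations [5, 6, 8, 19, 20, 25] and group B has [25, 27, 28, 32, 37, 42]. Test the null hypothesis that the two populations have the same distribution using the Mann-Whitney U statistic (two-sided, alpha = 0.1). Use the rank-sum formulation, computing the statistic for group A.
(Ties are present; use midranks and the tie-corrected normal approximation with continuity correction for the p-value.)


Step 1: Combine and sort all 12 observations; assign midranks.
sorted (value, group): (5,X), (6,X), (8,X), (19,X), (20,X), (25,X), (25,Y), (27,Y), (28,Y), (32,Y), (37,Y), (42,Y)
ranks: 5->1, 6->2, 8->3, 19->4, 20->5, 25->6.5, 25->6.5, 27->8, 28->9, 32->10, 37->11, 42->12
Step 2: Rank sum for X: R1 = 1 + 2 + 3 + 4 + 5 + 6.5 = 21.5.
Step 3: U_X = R1 - n1(n1+1)/2 = 21.5 - 6*7/2 = 21.5 - 21 = 0.5.
       U_Y = n1*n2 - U_X = 36 - 0.5 = 35.5.
Step 4: Ties are present, so use the tie-corrected normal approximation (with continuity correction) for the p-value.
Step 5: p-value = 0.006392; compare to alpha = 0.1. reject H0.

U_X = 0.5, p = 0.006392, reject H0 at alpha = 0.1.


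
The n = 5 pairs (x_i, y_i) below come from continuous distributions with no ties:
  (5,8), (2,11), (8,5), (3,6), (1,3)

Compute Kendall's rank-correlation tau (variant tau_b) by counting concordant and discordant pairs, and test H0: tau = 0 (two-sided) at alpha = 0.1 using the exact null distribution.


Step 1: Enumerate the 10 unordered pairs (i,j) with i<j and classify each by sign(x_j-x_i) * sign(y_j-y_i).
  (1,2):dx=-3,dy=+3->D; (1,3):dx=+3,dy=-3->D; (1,4):dx=-2,dy=-2->C; (1,5):dx=-4,dy=-5->C
  (2,3):dx=+6,dy=-6->D; (2,4):dx=+1,dy=-5->D; (2,5):dx=-1,dy=-8->C; (3,4):dx=-5,dy=+1->D
  (3,5):dx=-7,dy=-2->C; (4,5):dx=-2,dy=-3->C
Step 2: C = 5, D = 5, total pairs = 10.
Step 3: tau = (C - D)/(n(n-1)/2) = (5 - 5)/10 = 0.000000.
Step 4: Exact two-sided p-value (enumerate n! = 120 permutations of y under H0): p = 1.000000.
Step 5: alpha = 0.1. fail to reject H0.

tau_b = 0.0000 (C=5, D=5), p = 1.000000, fail to reject H0.


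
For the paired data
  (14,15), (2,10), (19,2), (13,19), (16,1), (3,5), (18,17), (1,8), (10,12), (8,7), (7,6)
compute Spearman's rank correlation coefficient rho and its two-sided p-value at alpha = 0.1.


Step 1: Rank x and y separately (midranks; no ties here).
rank(x): 14->8, 2->2, 19->11, 13->7, 16->9, 3->3, 18->10, 1->1, 10->6, 8->5, 7->4
rank(y): 15->9, 10->7, 2->2, 19->11, 1->1, 5->3, 17->10, 8->6, 12->8, 7->5, 6->4
Step 2: d_i = R_x(i) - R_y(i); compute d_i^2.
  (8-9)^2=1, (2-7)^2=25, (11-2)^2=81, (7-11)^2=16, (9-1)^2=64, (3-3)^2=0, (10-10)^2=0, (1-6)^2=25, (6-8)^2=4, (5-5)^2=0, (4-4)^2=0
sum(d^2) = 216.
Step 3: rho = 1 - 6*216 / (11*(11^2 - 1)) = 1 - 1296/1320 = 0.018182.
Step 4: Under H0, t = rho * sqrt((n-2)/(1-rho^2)) = 0.0546 ~ t(9).
Step 5: Two-sided p-value from the t-distribution with 9 df = 0.957685.
Step 6: alpha = 0.1. fail to reject H0.

rho = 0.0182, p = 0.957685, fail to reject H0 at alpha = 0.1.


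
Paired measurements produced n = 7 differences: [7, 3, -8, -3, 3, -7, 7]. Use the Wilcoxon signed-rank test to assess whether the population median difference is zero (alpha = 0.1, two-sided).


Step 1: Drop any zero differences (none here) and take |d_i|.
|d| = [7, 3, 8, 3, 3, 7, 7]
Step 2: Midrank |d_i| (ties get averaged ranks).
ranks: |7|->5, |3|->2, |8|->7, |3|->2, |3|->2, |7|->5, |7|->5
Step 3: Attach original signs; sum ranks with positive sign and with negative sign.
W+ = 5 + 2 + 2 + 5 = 14
W- = 7 + 2 + 5 = 14
(Check: W+ + W- = 28 should equal n(n+1)/2 = 28.)
Step 4: Test statistic W = min(W+, W-) = 14.
Step 5: Ties in |d|, so use the tie-corrected normal approximation.
        E[W] = n(n+1)/4 = 7*8/4 = 14.
        Tie groups: |d|=3 (t=3), |d|=7 (t=3); sum(t^3 - t) = 48.
        Var[W] = n(n+1)(2n+1)/24 - sum(t^3-t)/48 = 840/24 - 48/48 = 34.
        z = (W - E[W]) / sqrt(Var[W]) = (14 - 14) / 5.8310 = 0.0000.
        Two-sided p = 2*Phi(z) = 1.000000.
Step 6: alpha = 0.1. fail to reject H0.

W+ = 14, W- = 14, W = min = 14, p = 1.000000, fail to reject H0.


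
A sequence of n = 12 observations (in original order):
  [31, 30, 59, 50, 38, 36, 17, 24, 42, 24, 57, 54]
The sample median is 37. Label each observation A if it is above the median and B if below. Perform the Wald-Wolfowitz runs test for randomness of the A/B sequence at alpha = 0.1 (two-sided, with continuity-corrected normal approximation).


Step 1: Compute median = 37; label A = above, B = below.
Labels in order: BBAAABBBABAA  (n_A = 6, n_B = 6)
Step 2: Count runs R = 6.
Step 3: Under H0 (random ordering), E[R] = 2*n_A*n_B/(n_A+n_B) + 1 = 2*6*6/12 + 1 = 7.0000.
        Var[R] = 2*n_A*n_B*(2*n_A*n_B - n_A - n_B) / ((n_A+n_B)^2 * (n_A+n_B-1)) = 4320/1584 = 2.7273.
        SD[R] = 1.6514.
Step 4: Continuity-corrected z = (R + 0.5 - E[R]) / SD[R] = (6 + 0.5 - 7.0000) / 1.6514 = -0.3028.
Step 5: Two-sided p-value via normal approximation = 2*(1 - Phi(|z|)) = 0.762069.
Step 6: alpha = 0.1. fail to reject H0.

R = 6, z = -0.3028, p = 0.762069, fail to reject H0.


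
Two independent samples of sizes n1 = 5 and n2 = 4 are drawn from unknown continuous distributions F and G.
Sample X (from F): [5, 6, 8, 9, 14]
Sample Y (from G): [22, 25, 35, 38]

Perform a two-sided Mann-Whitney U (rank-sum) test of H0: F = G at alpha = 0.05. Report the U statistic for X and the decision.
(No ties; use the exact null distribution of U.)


Step 1: Combine and sort all 9 observations; assign midranks.
sorted (value, group): (5,X), (6,X), (8,X), (9,X), (14,X), (22,Y), (25,Y), (35,Y), (38,Y)
ranks: 5->1, 6->2, 8->3, 9->4, 14->5, 22->6, 25->7, 35->8, 38->9
Step 2: Rank sum for X: R1 = 1 + 2 + 3 + 4 + 5 = 15.
Step 3: U_X = R1 - n1(n1+1)/2 = 15 - 5*6/2 = 15 - 15 = 0.
       U_Y = n1*n2 - U_X = 20 - 0 = 20.
Step 4: No ties, so the exact null distribution of U (based on enumerating the C(9,5) = 126 equally likely rank assignments) gives the two-sided p-value.
Step 5: p-value = 0.015873; compare to alpha = 0.05. reject H0.

U_X = 0, p = 0.015873, reject H0 at alpha = 0.05.


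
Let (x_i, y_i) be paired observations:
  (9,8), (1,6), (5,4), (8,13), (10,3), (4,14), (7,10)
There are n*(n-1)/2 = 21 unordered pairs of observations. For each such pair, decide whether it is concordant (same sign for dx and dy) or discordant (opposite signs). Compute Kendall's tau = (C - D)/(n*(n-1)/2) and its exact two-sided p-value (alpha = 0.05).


Step 1: Enumerate the 21 unordered pairs (i,j) with i<j and classify each by sign(x_j-x_i) * sign(y_j-y_i).
  (1,2):dx=-8,dy=-2->C; (1,3):dx=-4,dy=-4->C; (1,4):dx=-1,dy=+5->D; (1,5):dx=+1,dy=-5->D
  (1,6):dx=-5,dy=+6->D; (1,7):dx=-2,dy=+2->D; (2,3):dx=+4,dy=-2->D; (2,4):dx=+7,dy=+7->C
  (2,5):dx=+9,dy=-3->D; (2,6):dx=+3,dy=+8->C; (2,7):dx=+6,dy=+4->C; (3,4):dx=+3,dy=+9->C
  (3,5):dx=+5,dy=-1->D; (3,6):dx=-1,dy=+10->D; (3,7):dx=+2,dy=+6->C; (4,5):dx=+2,dy=-10->D
  (4,6):dx=-4,dy=+1->D; (4,7):dx=-1,dy=-3->C; (5,6):dx=-6,dy=+11->D; (5,7):dx=-3,dy=+7->D
  (6,7):dx=+3,dy=-4->D
Step 2: C = 8, D = 13, total pairs = 21.
Step 3: tau = (C - D)/(n(n-1)/2) = (8 - 13)/21 = -0.238095.
Step 4: Exact two-sided p-value (enumerate n! = 5040 permutations of y under H0): p = 0.561905.
Step 5: alpha = 0.05. fail to reject H0.

tau_b = -0.2381 (C=8, D=13), p = 0.561905, fail to reject H0.


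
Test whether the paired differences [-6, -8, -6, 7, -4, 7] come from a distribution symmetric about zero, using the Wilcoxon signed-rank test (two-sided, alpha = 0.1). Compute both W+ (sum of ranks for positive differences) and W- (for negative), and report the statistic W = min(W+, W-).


Step 1: Drop any zero differences (none here) and take |d_i|.
|d| = [6, 8, 6, 7, 4, 7]
Step 2: Midrank |d_i| (ties get averaged ranks).
ranks: |6|->2.5, |8|->6, |6|->2.5, |7|->4.5, |4|->1, |7|->4.5
Step 3: Attach original signs; sum ranks with positive sign and with negative sign.
W+ = 4.5 + 4.5 = 9
W- = 2.5 + 6 + 2.5 + 1 = 12
(Check: W+ + W- = 21 should equal n(n+1)/2 = 21.)
Step 4: Test statistic W = min(W+, W-) = 9.
Step 5: Ties in |d|, so use the tie-corrected normal approximation.
        E[W] = n(n+1)/4 = 6*7/4 = 10.5.
        Tie groups: |d|=6 (t=2), |d|=7 (t=2); sum(t^3 - t) = 12.
        Var[W] = n(n+1)(2n+1)/24 - sum(t^3-t)/48 = 546/24 - 12/48 = 22.5.
        z = (W - E[W]) / sqrt(Var[W]) = (9 - 10.5) / 4.7434 = -0.3162.
        Two-sided p = 2*Phi(z) = 0.751830.
Step 6: alpha = 0.1. fail to reject H0.

W+ = 9, W- = 12, W = min = 9, p = 0.751830, fail to reject H0.


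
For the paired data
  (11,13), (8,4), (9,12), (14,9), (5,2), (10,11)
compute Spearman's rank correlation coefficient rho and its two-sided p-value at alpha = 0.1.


Step 1: Rank x and y separately (midranks; no ties here).
rank(x): 11->5, 8->2, 9->3, 14->6, 5->1, 10->4
rank(y): 13->6, 4->2, 12->5, 9->3, 2->1, 11->4
Step 2: d_i = R_x(i) - R_y(i); compute d_i^2.
  (5-6)^2=1, (2-2)^2=0, (3-5)^2=4, (6-3)^2=9, (1-1)^2=0, (4-4)^2=0
sum(d^2) = 14.
Step 3: rho = 1 - 6*14 / (6*(6^2 - 1)) = 1 - 84/210 = 0.600000.
Step 4: Under H0, t = rho * sqrt((n-2)/(1-rho^2)) = 1.5000 ~ t(4).
Step 5: Two-sided p-value from the t-distribution with 4 df = 0.208000.
Step 6: alpha = 0.1. fail to reject H0.

rho = 0.6000, p = 0.208000, fail to reject H0 at alpha = 0.1.


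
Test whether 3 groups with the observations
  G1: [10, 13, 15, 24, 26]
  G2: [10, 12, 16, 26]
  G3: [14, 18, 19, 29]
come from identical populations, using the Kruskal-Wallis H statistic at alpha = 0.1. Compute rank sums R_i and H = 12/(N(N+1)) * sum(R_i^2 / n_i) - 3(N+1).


Step 1: Combine all N = 13 observations and assign midranks.
sorted (value, group, rank): (10,G1,1.5), (10,G2,1.5), (12,G2,3), (13,G1,4), (14,G3,5), (15,G1,6), (16,G2,7), (18,G3,8), (19,G3,9), (24,G1,10), (26,G1,11.5), (26,G2,11.5), (29,G3,13)
Step 2: Sum ranks within each group.
R_1 = 33 (n_1 = 5)
R_2 = 23 (n_2 = 4)
R_3 = 35 (n_3 = 4)
Step 3: H = 12/(N(N+1)) * sum(R_i^2/n_i) - 3(N+1)
     = 12/(13*14) * (33^2/5 + 23^2/4 + 35^2/4) - 3*14
     = 0.065934 * 656.3 - 42
     = 1.272527.
Step 4: Ties present; correction factor C = 1 - 12/(13^3 - 13) = 0.994505. Corrected H = 1.272527 / 0.994505 = 1.279558.
Step 5: Under H0, H ~ chi^2(2); p-value = 0.527409.
Step 6: alpha = 0.1. fail to reject H0.

H = 1.2796, df = 2, p = 0.527409, fail to reject H0.


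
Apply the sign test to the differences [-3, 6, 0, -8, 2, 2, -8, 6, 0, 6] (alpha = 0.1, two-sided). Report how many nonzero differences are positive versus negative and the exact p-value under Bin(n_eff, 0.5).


Step 1: Discard zero differences. Original n = 10; n_eff = number of nonzero differences = 8.
Nonzero differences (with sign): -3, +6, -8, +2, +2, -8, +6, +6
Step 2: Count signs: positive = 5, negative = 3.
Step 3: Under H0: P(positive) = 0.5, so the number of positives S ~ Bin(8, 0.5).
Step 4: Two-sided exact p-value = sum of Bin(8,0.5) probabilities at or below the observed probability = 0.726562.
Step 5: alpha = 0.1. fail to reject H0.

n_eff = 8, pos = 5, neg = 3, p = 0.726562, fail to reject H0.


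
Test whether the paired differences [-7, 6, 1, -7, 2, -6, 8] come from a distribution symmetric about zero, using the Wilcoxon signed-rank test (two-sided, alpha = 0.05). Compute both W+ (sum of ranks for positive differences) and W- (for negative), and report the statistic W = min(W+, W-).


Step 1: Drop any zero differences (none here) and take |d_i|.
|d| = [7, 6, 1, 7, 2, 6, 8]
Step 2: Midrank |d_i| (ties get averaged ranks).
ranks: |7|->5.5, |6|->3.5, |1|->1, |7|->5.5, |2|->2, |6|->3.5, |8|->7
Step 3: Attach original signs; sum ranks with positive sign and with negative sign.
W+ = 3.5 + 1 + 2 + 7 = 13.5
W- = 5.5 + 5.5 + 3.5 = 14.5
(Check: W+ + W- = 28 should equal n(n+1)/2 = 28.)
Step 4: Test statistic W = min(W+, W-) = 13.5.
Step 5: Ties in |d|, so use the tie-corrected normal approximation.
        E[W] = n(n+1)/4 = 7*8/4 = 14.
        Tie groups: |d|=6 (t=2), |d|=7 (t=2); sum(t^3 - t) = 12.
        Var[W] = n(n+1)(2n+1)/24 - sum(t^3-t)/48 = 840/24 - 12/48 = 34.75.
        z = (W - E[W]) / sqrt(Var[W]) = (13.5 - 14) / 5.8949 = -0.0848.
        Two-sided p = 2*Phi(z) = 0.932405.
Step 6: alpha = 0.05. fail to reject H0.

W+ = 13.5, W- = 14.5, W = min = 13.5, p = 0.932405, fail to reject H0.


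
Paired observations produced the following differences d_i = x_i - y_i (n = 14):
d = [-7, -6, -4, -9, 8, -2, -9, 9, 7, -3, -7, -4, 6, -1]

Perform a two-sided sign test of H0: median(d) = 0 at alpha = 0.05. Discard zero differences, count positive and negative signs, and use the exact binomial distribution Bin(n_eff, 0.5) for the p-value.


Step 1: Discard zero differences. Original n = 14; n_eff = number of nonzero differences = 14.
Nonzero differences (with sign): -7, -6, -4, -9, +8, -2, -9, +9, +7, -3, -7, -4, +6, -1
Step 2: Count signs: positive = 4, negative = 10.
Step 3: Under H0: P(positive) = 0.5, so the number of positives S ~ Bin(14, 0.5).
Step 4: Two-sided exact p-value = sum of Bin(14,0.5) probabilities at or below the observed probability = 0.179565.
Step 5: alpha = 0.05. fail to reject H0.

n_eff = 14, pos = 4, neg = 10, p = 0.179565, fail to reject H0.


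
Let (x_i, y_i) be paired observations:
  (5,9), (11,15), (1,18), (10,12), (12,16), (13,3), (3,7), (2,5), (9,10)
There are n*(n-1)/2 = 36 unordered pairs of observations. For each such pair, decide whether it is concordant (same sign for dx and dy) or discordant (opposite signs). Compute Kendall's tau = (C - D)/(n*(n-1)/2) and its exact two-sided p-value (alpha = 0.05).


Step 1: Enumerate the 36 unordered pairs (i,j) with i<j and classify each by sign(x_j-x_i) * sign(y_j-y_i).
  (1,2):dx=+6,dy=+6->C; (1,3):dx=-4,dy=+9->D; (1,4):dx=+5,dy=+3->C; (1,5):dx=+7,dy=+7->C
  (1,6):dx=+8,dy=-6->D; (1,7):dx=-2,dy=-2->C; (1,8):dx=-3,dy=-4->C; (1,9):dx=+4,dy=+1->C
  (2,3):dx=-10,dy=+3->D; (2,4):dx=-1,dy=-3->C; (2,5):dx=+1,dy=+1->C; (2,6):dx=+2,dy=-12->D
  (2,7):dx=-8,dy=-8->C; (2,8):dx=-9,dy=-10->C; (2,9):dx=-2,dy=-5->C; (3,4):dx=+9,dy=-6->D
  (3,5):dx=+11,dy=-2->D; (3,6):dx=+12,dy=-15->D; (3,7):dx=+2,dy=-11->D; (3,8):dx=+1,dy=-13->D
  (3,9):dx=+8,dy=-8->D; (4,5):dx=+2,dy=+4->C; (4,6):dx=+3,dy=-9->D; (4,7):dx=-7,dy=-5->C
  (4,8):dx=-8,dy=-7->C; (4,9):dx=-1,dy=-2->C; (5,6):dx=+1,dy=-13->D; (5,7):dx=-9,dy=-9->C
  (5,8):dx=-10,dy=-11->C; (5,9):dx=-3,dy=-6->C; (6,7):dx=-10,dy=+4->D; (6,8):dx=-11,dy=+2->D
  (6,9):dx=-4,dy=+7->D; (7,8):dx=-1,dy=-2->C; (7,9):dx=+6,dy=+3->C; (8,9):dx=+7,dy=+5->C
Step 2: C = 21, D = 15, total pairs = 36.
Step 3: tau = (C - D)/(n(n-1)/2) = (21 - 15)/36 = 0.166667.
Step 4: Exact two-sided p-value (enumerate n! = 362880 permutations of y under H0): p = 0.612202.
Step 5: alpha = 0.05. fail to reject H0.

tau_b = 0.1667 (C=21, D=15), p = 0.612202, fail to reject H0.


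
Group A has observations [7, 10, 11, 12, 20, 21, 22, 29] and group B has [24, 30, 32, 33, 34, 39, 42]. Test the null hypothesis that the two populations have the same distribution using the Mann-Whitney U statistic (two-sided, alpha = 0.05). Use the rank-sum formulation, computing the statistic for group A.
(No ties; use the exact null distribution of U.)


Step 1: Combine and sort all 15 observations; assign midranks.
sorted (value, group): (7,X), (10,X), (11,X), (12,X), (20,X), (21,X), (22,X), (24,Y), (29,X), (30,Y), (32,Y), (33,Y), (34,Y), (39,Y), (42,Y)
ranks: 7->1, 10->2, 11->3, 12->4, 20->5, 21->6, 22->7, 24->8, 29->9, 30->10, 32->11, 33->12, 34->13, 39->14, 42->15
Step 2: Rank sum for X: R1 = 1 + 2 + 3 + 4 + 5 + 6 + 7 + 9 = 37.
Step 3: U_X = R1 - n1(n1+1)/2 = 37 - 8*9/2 = 37 - 36 = 1.
       U_Y = n1*n2 - U_X = 56 - 1 = 55.
Step 4: No ties, so the exact null distribution of U (based on enumerating the C(15,8) = 6435 equally likely rank assignments) gives the two-sided p-value.
Step 5: p-value = 0.000622; compare to alpha = 0.05. reject H0.

U_X = 1, p = 0.000622, reject H0 at alpha = 0.05.


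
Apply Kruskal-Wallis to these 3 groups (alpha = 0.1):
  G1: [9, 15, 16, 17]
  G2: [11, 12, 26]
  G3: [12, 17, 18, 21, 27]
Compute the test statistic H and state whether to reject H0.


Step 1: Combine all N = 12 observations and assign midranks.
sorted (value, group, rank): (9,G1,1), (11,G2,2), (12,G2,3.5), (12,G3,3.5), (15,G1,5), (16,G1,6), (17,G1,7.5), (17,G3,7.5), (18,G3,9), (21,G3,10), (26,G2,11), (27,G3,12)
Step 2: Sum ranks within each group.
R_1 = 19.5 (n_1 = 4)
R_2 = 16.5 (n_2 = 3)
R_3 = 42 (n_3 = 5)
Step 3: H = 12/(N(N+1)) * sum(R_i^2/n_i) - 3(N+1)
     = 12/(12*13) * (19.5^2/4 + 16.5^2/3 + 42^2/5) - 3*13
     = 0.076923 * 538.612 - 39
     = 2.431731.
Step 4: Ties present; correction factor C = 1 - 12/(12^3 - 12) = 0.993007. Corrected H = 2.431731 / 0.993007 = 2.448856.
Step 5: Under H0, H ~ chi^2(2); p-value = 0.293926.
Step 6: alpha = 0.1. fail to reject H0.

H = 2.4489, df = 2, p = 0.293926, fail to reject H0.


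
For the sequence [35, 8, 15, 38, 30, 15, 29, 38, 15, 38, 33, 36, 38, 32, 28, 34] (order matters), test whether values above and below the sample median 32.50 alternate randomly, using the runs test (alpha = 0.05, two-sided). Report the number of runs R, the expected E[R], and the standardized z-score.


Step 1: Compute median = 32.50; label A = above, B = below.
Labels in order: ABBABBBABAAAABBA  (n_A = 8, n_B = 8)
Step 2: Count runs R = 9.
Step 3: Under H0 (random ordering), E[R] = 2*n_A*n_B/(n_A+n_B) + 1 = 2*8*8/16 + 1 = 9.0000.
        Var[R] = 2*n_A*n_B*(2*n_A*n_B - n_A - n_B) / ((n_A+n_B)^2 * (n_A+n_B-1)) = 14336/3840 = 3.7333.
        SD[R] = 1.9322.
Step 4: R = E[R], so z = 0 with no continuity correction.
Step 5: Two-sided p-value via normal approximation = 2*(1 - Phi(|z|)) = 1.000000.
Step 6: alpha = 0.05. fail to reject H0.

R = 9, z = 0.0000, p = 1.000000, fail to reject H0.


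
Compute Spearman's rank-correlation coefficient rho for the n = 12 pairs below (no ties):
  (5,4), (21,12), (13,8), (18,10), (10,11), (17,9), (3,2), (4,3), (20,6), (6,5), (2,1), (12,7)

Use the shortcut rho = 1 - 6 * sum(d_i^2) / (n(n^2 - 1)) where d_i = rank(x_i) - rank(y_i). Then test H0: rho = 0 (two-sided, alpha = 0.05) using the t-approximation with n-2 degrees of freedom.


Step 1: Rank x and y separately (midranks; no ties here).
rank(x): 5->4, 21->12, 13->8, 18->10, 10->6, 17->9, 3->2, 4->3, 20->11, 6->5, 2->1, 12->7
rank(y): 4->4, 12->12, 8->8, 10->10, 11->11, 9->9, 2->2, 3->3, 6->6, 5->5, 1->1, 7->7
Step 2: d_i = R_x(i) - R_y(i); compute d_i^2.
  (4-4)^2=0, (12-12)^2=0, (8-8)^2=0, (10-10)^2=0, (6-11)^2=25, (9-9)^2=0, (2-2)^2=0, (3-3)^2=0, (11-6)^2=25, (5-5)^2=0, (1-1)^2=0, (7-7)^2=0
sum(d^2) = 50.
Step 3: rho = 1 - 6*50 / (12*(12^2 - 1)) = 1 - 300/1716 = 0.825175.
Step 4: Under H0, t = rho * sqrt((n-2)/(1-rho^2)) = 4.6195 ~ t(10).
Step 5: Two-sided p-value from the t-distribution with 10 df = 0.000951.
Step 6: alpha = 0.05. reject H0.

rho = 0.8252, p = 0.000951, reject H0 at alpha = 0.05.


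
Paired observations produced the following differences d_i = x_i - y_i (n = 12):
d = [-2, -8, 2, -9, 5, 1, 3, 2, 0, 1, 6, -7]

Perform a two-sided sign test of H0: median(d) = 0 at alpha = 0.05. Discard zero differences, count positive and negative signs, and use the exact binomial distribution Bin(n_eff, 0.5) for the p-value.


Step 1: Discard zero differences. Original n = 12; n_eff = number of nonzero differences = 11.
Nonzero differences (with sign): -2, -8, +2, -9, +5, +1, +3, +2, +1, +6, -7
Step 2: Count signs: positive = 7, negative = 4.
Step 3: Under H0: P(positive) = 0.5, so the number of positives S ~ Bin(11, 0.5).
Step 4: Two-sided exact p-value = sum of Bin(11,0.5) probabilities at or below the observed probability = 0.548828.
Step 5: alpha = 0.05. fail to reject H0.

n_eff = 11, pos = 7, neg = 4, p = 0.548828, fail to reject H0.


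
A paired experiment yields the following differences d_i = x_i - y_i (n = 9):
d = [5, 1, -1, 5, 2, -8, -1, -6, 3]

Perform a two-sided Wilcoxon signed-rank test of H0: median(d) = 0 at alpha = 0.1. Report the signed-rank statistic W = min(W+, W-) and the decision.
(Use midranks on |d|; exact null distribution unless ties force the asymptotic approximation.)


Step 1: Drop any zero differences (none here) and take |d_i|.
|d| = [5, 1, 1, 5, 2, 8, 1, 6, 3]
Step 2: Midrank |d_i| (ties get averaged ranks).
ranks: |5|->6.5, |1|->2, |1|->2, |5|->6.5, |2|->4, |8|->9, |1|->2, |6|->8, |3|->5
Step 3: Attach original signs; sum ranks with positive sign and with negative sign.
W+ = 6.5 + 2 + 6.5 + 4 + 5 = 24
W- = 2 + 9 + 2 + 8 = 21
(Check: W+ + W- = 45 should equal n(n+1)/2 = 45.)
Step 4: Test statistic W = min(W+, W-) = 21.
Step 5: Ties in |d|, so use the tie-corrected normal approximation.
        E[W] = n(n+1)/4 = 9*10/4 = 22.5.
        Tie groups: |d|=1 (t=3), |d|=5 (t=2); sum(t^3 - t) = 30.
        Var[W] = n(n+1)(2n+1)/24 - sum(t^3-t)/48 = 1710/24 - 30/48 = 70.625.
        z = (W - E[W]) / sqrt(Var[W]) = (21 - 22.5) / 8.4039 = -0.1785.
        Two-sided p = 2*Phi(z) = 0.858339.
Step 6: alpha = 0.1. fail to reject H0.

W+ = 24, W- = 21, W = min = 21, p = 0.858339, fail to reject H0.


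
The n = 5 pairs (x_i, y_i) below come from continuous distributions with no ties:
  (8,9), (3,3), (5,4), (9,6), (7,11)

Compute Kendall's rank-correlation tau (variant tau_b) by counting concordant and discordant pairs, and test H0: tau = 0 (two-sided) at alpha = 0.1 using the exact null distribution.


Step 1: Enumerate the 10 unordered pairs (i,j) with i<j and classify each by sign(x_j-x_i) * sign(y_j-y_i).
  (1,2):dx=-5,dy=-6->C; (1,3):dx=-3,dy=-5->C; (1,4):dx=+1,dy=-3->D; (1,5):dx=-1,dy=+2->D
  (2,3):dx=+2,dy=+1->C; (2,4):dx=+6,dy=+3->C; (2,5):dx=+4,dy=+8->C; (3,4):dx=+4,dy=+2->C
  (3,5):dx=+2,dy=+7->C; (4,5):dx=-2,dy=+5->D
Step 2: C = 7, D = 3, total pairs = 10.
Step 3: tau = (C - D)/(n(n-1)/2) = (7 - 3)/10 = 0.400000.
Step 4: Exact two-sided p-value (enumerate n! = 120 permutations of y under H0): p = 0.483333.
Step 5: alpha = 0.1. fail to reject H0.

tau_b = 0.4000 (C=7, D=3), p = 0.483333, fail to reject H0.


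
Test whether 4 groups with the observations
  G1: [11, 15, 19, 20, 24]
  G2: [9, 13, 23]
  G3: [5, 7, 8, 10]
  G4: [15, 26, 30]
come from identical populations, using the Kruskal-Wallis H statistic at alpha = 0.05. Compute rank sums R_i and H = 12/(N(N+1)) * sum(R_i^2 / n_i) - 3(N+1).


Step 1: Combine all N = 15 observations and assign midranks.
sorted (value, group, rank): (5,G3,1), (7,G3,2), (8,G3,3), (9,G2,4), (10,G3,5), (11,G1,6), (13,G2,7), (15,G1,8.5), (15,G4,8.5), (19,G1,10), (20,G1,11), (23,G2,12), (24,G1,13), (26,G4,14), (30,G4,15)
Step 2: Sum ranks within each group.
R_1 = 48.5 (n_1 = 5)
R_2 = 23 (n_2 = 3)
R_3 = 11 (n_3 = 4)
R_4 = 37.5 (n_4 = 3)
Step 3: H = 12/(N(N+1)) * sum(R_i^2/n_i) - 3(N+1)
     = 12/(15*16) * (48.5^2/5 + 23^2/3 + 11^2/4 + 37.5^2/3) - 3*16
     = 0.050000 * 1145.78 - 48
     = 9.289167.
Step 4: Ties present; correction factor C = 1 - 6/(15^3 - 15) = 0.998214. Corrected H = 9.289167 / 0.998214 = 9.305784.
Step 5: Under H0, H ~ chi^2(3); p-value = 0.025490.
Step 6: alpha = 0.05. reject H0.

H = 9.3058, df = 3, p = 0.025490, reject H0.


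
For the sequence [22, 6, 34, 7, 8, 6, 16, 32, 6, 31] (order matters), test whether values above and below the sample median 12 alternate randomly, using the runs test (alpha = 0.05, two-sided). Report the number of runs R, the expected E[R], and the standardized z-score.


Step 1: Compute median = 12; label A = above, B = below.
Labels in order: ABABBBAABA  (n_A = 5, n_B = 5)
Step 2: Count runs R = 7.
Step 3: Under H0 (random ordering), E[R] = 2*n_A*n_B/(n_A+n_B) + 1 = 2*5*5/10 + 1 = 6.0000.
        Var[R] = 2*n_A*n_B*(2*n_A*n_B - n_A - n_B) / ((n_A+n_B)^2 * (n_A+n_B-1)) = 2000/900 = 2.2222.
        SD[R] = 1.4907.
Step 4: Continuity-corrected z = (R - 0.5 - E[R]) / SD[R] = (7 - 0.5 - 6.0000) / 1.4907 = 0.3354.
Step 5: Two-sided p-value via normal approximation = 2*(1 - Phi(|z|)) = 0.737316.
Step 6: alpha = 0.05. fail to reject H0.

R = 7, z = 0.3354, p = 0.737316, fail to reject H0.


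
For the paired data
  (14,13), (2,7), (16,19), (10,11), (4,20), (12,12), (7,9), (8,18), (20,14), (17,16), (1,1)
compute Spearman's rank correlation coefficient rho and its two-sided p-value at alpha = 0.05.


Step 1: Rank x and y separately (midranks; no ties here).
rank(x): 14->8, 2->2, 16->9, 10->6, 4->3, 12->7, 7->4, 8->5, 20->11, 17->10, 1->1
rank(y): 13->6, 7->2, 19->10, 11->4, 20->11, 12->5, 9->3, 18->9, 14->7, 16->8, 1->1
Step 2: d_i = R_x(i) - R_y(i); compute d_i^2.
  (8-6)^2=4, (2-2)^2=0, (9-10)^2=1, (6-4)^2=4, (3-11)^2=64, (7-5)^2=4, (4-3)^2=1, (5-9)^2=16, (11-7)^2=16, (10-8)^2=4, (1-1)^2=0
sum(d^2) = 114.
Step 3: rho = 1 - 6*114 / (11*(11^2 - 1)) = 1 - 684/1320 = 0.481818.
Step 4: Under H0, t = rho * sqrt((n-2)/(1-rho^2)) = 1.6496 ~ t(9).
Step 5: Two-sided p-value from the t-distribution with 9 df = 0.133434.
Step 6: alpha = 0.05. fail to reject H0.

rho = 0.4818, p = 0.133434, fail to reject H0 at alpha = 0.05.


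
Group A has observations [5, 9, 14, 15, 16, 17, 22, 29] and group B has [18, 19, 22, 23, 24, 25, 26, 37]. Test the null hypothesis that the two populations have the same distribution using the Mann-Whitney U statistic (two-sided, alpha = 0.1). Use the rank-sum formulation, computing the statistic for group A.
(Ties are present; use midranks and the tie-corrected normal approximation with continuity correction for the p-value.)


Step 1: Combine and sort all 16 observations; assign midranks.
sorted (value, group): (5,X), (9,X), (14,X), (15,X), (16,X), (17,X), (18,Y), (19,Y), (22,X), (22,Y), (23,Y), (24,Y), (25,Y), (26,Y), (29,X), (37,Y)
ranks: 5->1, 9->2, 14->3, 15->4, 16->5, 17->6, 18->7, 19->8, 22->9.5, 22->9.5, 23->11, 24->12, 25->13, 26->14, 29->15, 37->16
Step 2: Rank sum for X: R1 = 1 + 2 + 3 + 4 + 5 + 6 + 9.5 + 15 = 45.5.
Step 3: U_X = R1 - n1(n1+1)/2 = 45.5 - 8*9/2 = 45.5 - 36 = 9.5.
       U_Y = n1*n2 - U_X = 64 - 9.5 = 54.5.
Step 4: Ties are present, so use the tie-corrected normal approximation (with continuity correction) for the p-value.
Step 5: p-value = 0.020769; compare to alpha = 0.1. reject H0.

U_X = 9.5, p = 0.020769, reject H0 at alpha = 0.1.
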